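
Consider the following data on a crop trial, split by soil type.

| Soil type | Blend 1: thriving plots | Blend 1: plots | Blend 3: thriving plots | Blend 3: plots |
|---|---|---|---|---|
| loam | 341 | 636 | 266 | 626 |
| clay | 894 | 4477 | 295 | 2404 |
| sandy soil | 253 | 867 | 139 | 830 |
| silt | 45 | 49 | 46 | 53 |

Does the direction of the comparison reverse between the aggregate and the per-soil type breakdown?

No

Loam: Blend 1 341/636 = 53.6%, Blend 3 266/626 = 42.5% → Blend 1
Clay: Blend 1 894/4477 = 20.0%, Blend 3 295/2404 = 12.3% → Blend 1
Sandy soil: Blend 1 253/867 = 29.2%, Blend 3 139/830 = 16.7% → Blend 1
Silt: Blend 1 45/49 = 91.8%, Blend 3 46/53 = 86.8% → Blend 1
Overall: Blend 1 1533/6029 = 25.4%, Blend 3 746/3913 = 19.1% → Blend 1
Blend 1 wins overall and in every soil group — no reversal.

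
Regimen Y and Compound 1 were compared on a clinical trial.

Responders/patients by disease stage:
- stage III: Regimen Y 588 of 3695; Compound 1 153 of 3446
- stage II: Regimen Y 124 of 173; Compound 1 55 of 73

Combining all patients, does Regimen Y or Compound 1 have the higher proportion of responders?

Stage III: Regimen Y 588/3695 = 15.9%, Compound 1 153/3446 = 4.4% → Regimen Y
Stage II: Regimen Y 124/173 = 71.7%, Compound 1 55/73 = 75.3% → Compound 1
Overall: Regimen Y 712/3868 = 18.4%, Compound 1 208/3519 = 5.9% → Regimen Y
(Neither sweeps every disease group, but Regimen Y has the higher pooled rate.)

Regimen Y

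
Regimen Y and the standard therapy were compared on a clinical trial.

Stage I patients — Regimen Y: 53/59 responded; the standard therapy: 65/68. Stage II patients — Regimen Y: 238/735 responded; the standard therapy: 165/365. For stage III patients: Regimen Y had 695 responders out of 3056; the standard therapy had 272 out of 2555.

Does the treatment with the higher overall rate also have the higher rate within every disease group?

No

Stage I: Regimen Y 53/59 = 89.8%, the standard therapy 65/68 = 95.6% → the standard therapy
Stage II: Regimen Y 238/735 = 32.4%, the standard therapy 165/365 = 45.2% → the standard therapy
Stage III: Regimen Y 695/3056 = 22.7%, the standard therapy 272/2555 = 10.6% → Regimen Y
Overall: Regimen Y 986/3850 = 25.6%, the standard therapy 502/2988 = 16.8% → Regimen Y
Neither sweeps: Regimen Y wins 1 of 3 groups, the standard therapy wins 2. Regimen Y wins overall but not every group — no Simpson reversal.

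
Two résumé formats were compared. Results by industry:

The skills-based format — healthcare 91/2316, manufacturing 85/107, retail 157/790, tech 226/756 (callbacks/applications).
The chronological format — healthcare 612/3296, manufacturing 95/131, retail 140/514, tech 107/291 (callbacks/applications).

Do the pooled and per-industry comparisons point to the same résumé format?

No

Healthcare: the skills-based format 91/2316 = 3.9%, the chronological format 612/3296 = 18.6% → the chronological format
Manufacturing: the skills-based format 85/107 = 79.4%, the chronological format 95/131 = 72.5% → the skills-based format
Retail: the skills-based format 157/790 = 19.9%, the chronological format 140/514 = 27.2% → the chronological format
Tech: the skills-based format 226/756 = 29.9%, the chronological format 107/291 = 36.8% → the chronological format
Overall: the skills-based format 559/3969 = 14.1%, the chronological format 954/4232 = 22.5% → the chronological format
Neither sweeps: the skills-based format wins 1 of 4 groups, the chronological format wins 3. The chronological format wins overall but not every group — no Simpson reversal.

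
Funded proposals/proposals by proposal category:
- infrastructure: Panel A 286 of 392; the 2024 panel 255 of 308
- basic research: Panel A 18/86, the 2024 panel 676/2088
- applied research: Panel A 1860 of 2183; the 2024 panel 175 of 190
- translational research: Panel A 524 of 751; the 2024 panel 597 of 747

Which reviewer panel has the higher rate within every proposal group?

Infrastructure: Panel A 286/392 = 73.0%, the 2024 panel 255/308 = 82.8% → the 2024 panel
Basic research: Panel A 18/86 = 20.9%, the 2024 panel 676/2088 = 32.4% → the 2024 panel
Applied research: Panel A 1860/2183 = 85.2%, the 2024 panel 175/190 = 92.1% → the 2024 panel
Translational research: Panel A 524/751 = 69.8%, the 2024 panel 597/747 = 79.9% → the 2024 panel
The 2024 panel has the higher rate in all 4 groups.

the 2024 panel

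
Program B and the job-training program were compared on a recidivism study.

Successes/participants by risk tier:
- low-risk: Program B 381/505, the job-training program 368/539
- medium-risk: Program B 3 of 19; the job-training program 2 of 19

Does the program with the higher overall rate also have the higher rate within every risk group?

Low-risk: Program B 381/505 = 75.4%, the job-training program 368/539 = 68.3% → Program B
Medium-risk: Program B 3/19 = 15.8%, the job-training program 2/19 = 10.5% → Program B
Overall: Program B 384/524 = 73.3%, the job-training program 370/558 = 66.3% → Program B
Program B wins overall and in every risk group — no reversal.

Yes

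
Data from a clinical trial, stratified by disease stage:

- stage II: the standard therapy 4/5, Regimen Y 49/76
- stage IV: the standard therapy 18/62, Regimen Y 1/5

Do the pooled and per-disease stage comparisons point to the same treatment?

No

Stage II: the standard therapy 4/5 = 80.0%, Regimen Y 49/76 = 64.5% → the standard therapy
Stage IV: the standard therapy 18/62 = 29.0%, Regimen Y 1/5 = 20.0% → the standard therapy
Overall: the standard therapy 22/67 = 32.8%, Regimen Y 50/81 = 61.7% → Regimen Y
The standard therapy wins each disease group but Regimen Y wins overall — the comparison reverses. The standard therapy's patients skew toward stage IV, which has a lower base rate.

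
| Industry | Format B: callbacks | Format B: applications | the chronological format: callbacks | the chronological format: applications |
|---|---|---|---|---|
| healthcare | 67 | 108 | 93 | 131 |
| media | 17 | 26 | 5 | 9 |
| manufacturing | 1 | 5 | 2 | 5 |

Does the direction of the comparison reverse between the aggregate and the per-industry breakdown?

No

Healthcare: Format B 67/108 = 62.0%, the chronological format 93/131 = 71.0% → the chronological format
Media: Format B 17/26 = 65.4%, the chronological format 5/9 = 55.6% → Format B
Manufacturing: Format B 1/5 = 20.0%, the chronological format 2/5 = 40.0% → the chronological format
Overall: Format B 85/139 = 61.2%, the chronological format 100/145 = 69.0% → the chronological format
Neither sweeps: Format B wins 1 of 3 groups, the chronological format wins 2. The chronological format wins overall but not every group — no Simpson reversal.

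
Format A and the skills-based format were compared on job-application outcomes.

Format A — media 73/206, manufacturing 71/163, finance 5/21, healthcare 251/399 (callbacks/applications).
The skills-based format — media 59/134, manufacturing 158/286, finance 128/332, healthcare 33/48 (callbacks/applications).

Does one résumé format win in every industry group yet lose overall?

Media: Format A 73/206 = 35.4%, the skills-based format 59/134 = 44.0% → the skills-based format
Manufacturing: Format A 71/163 = 43.6%, the skills-based format 158/286 = 55.2% → the skills-based format
Finance: Format A 5/21 = 23.8%, the skills-based format 128/332 = 38.6% → the skills-based format
Healthcare: Format A 251/399 = 62.9%, the skills-based format 33/48 = 68.8% → the skills-based format
Overall: Format A 400/789 = 50.7%, the skills-based format 378/800 = 47.2% → Format A
The skills-based format wins each industry group but Format A wins overall — the comparison reverses. The skills-based format's applications skew toward finance, which has a lower base rate.

Yes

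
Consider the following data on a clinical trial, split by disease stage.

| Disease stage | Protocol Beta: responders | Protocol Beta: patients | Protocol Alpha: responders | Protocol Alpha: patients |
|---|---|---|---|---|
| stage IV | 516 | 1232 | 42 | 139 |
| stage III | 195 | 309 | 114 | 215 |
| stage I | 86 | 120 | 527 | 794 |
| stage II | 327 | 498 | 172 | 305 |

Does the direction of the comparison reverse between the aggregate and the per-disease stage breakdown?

Stage IV: Protocol Beta 516/1232 = 41.9%, Protocol Alpha 42/139 = 30.2% → Protocol Beta
Stage III: Protocol Beta 195/309 = 63.1%, Protocol Alpha 114/215 = 53.0% → Protocol Beta
Stage I: Protocol Beta 86/120 = 71.7%, Protocol Alpha 527/794 = 66.4% → Protocol Beta
Stage II: Protocol Beta 327/498 = 65.7%, Protocol Alpha 172/305 = 56.4% → Protocol Beta
Overall: Protocol Beta 1124/2159 = 52.1%, Protocol Alpha 855/1453 = 58.8% → Protocol Alpha
Protocol Beta wins each disease group but Protocol Alpha wins overall — the comparison reverses. Protocol Beta's patients skew toward stage IV, which has a lower base rate.

Yes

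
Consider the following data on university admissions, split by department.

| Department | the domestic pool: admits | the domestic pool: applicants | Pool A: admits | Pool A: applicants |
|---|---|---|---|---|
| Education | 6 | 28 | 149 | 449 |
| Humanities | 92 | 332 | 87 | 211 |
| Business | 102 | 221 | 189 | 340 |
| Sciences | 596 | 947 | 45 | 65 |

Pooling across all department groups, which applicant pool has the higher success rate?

Education: the domestic pool 6/28 = 21.4%, Pool A 149/449 = 33.2% → Pool A
Humanities: the domestic pool 92/332 = 27.7%, Pool A 87/211 = 41.2% → Pool A
Business: the domestic pool 102/221 = 46.2%, Pool A 189/340 = 55.6% → Pool A
Sciences: the domestic pool 596/947 = 62.9%, Pool A 45/65 = 69.2% → Pool A
Overall: the domestic pool 796/1528 = 52.1%, Pool A 470/1065 = 44.1% → the domestic pool
(Pool A wins every department group but the domestic pool wins overall — Pool A's applicants skew toward the low-rate Education group.)

the domestic pool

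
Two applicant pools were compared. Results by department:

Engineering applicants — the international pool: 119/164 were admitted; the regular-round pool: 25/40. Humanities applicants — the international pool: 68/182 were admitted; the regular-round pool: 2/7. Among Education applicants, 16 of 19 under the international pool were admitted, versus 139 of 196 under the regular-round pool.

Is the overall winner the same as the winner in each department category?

Engineering: the international pool 119/164 = 72.6%, the regular-round pool 25/40 = 62.5% → the international pool
Humanities: the international pool 68/182 = 37.4%, the regular-round pool 2/7 = 28.6% → the international pool
Education: the international pool 16/19 = 84.2%, the regular-round pool 139/196 = 70.9% → the international pool
Overall: the international pool 203/365 = 55.6%, the regular-round pool 166/243 = 68.3% → the regular-round pool
The international pool wins each department group but the regular-round pool wins overall — the comparison reverses. The international pool's applicants skew toward Humanities, which has a lower base rate.

No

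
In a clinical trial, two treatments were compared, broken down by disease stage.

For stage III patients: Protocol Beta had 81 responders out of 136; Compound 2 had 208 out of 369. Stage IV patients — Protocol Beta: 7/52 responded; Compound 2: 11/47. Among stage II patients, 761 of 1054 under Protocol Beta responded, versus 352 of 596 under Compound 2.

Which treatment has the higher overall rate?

Stage III: Protocol Beta 81/136 = 59.6%, Compound 2 208/369 = 56.4% → Protocol Beta
Stage IV: Protocol Beta 7/52 = 13.5%, Compound 2 11/47 = 23.4% → Compound 2
Stage II: Protocol Beta 761/1054 = 72.2%, Compound 2 352/596 = 59.1% → Protocol Beta
Overall: Protocol Beta 849/1242 = 68.4%, Compound 2 571/1012 = 56.4% → Protocol Beta
(Neither sweeps every disease group, but Protocol Beta has the higher pooled rate.)

Protocol Beta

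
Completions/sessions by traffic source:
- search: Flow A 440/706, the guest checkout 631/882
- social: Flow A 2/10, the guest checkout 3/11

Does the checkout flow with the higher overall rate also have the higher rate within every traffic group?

Search: Flow A 440/706 = 62.3%, the guest checkout 631/882 = 71.5% → the guest checkout
Social: Flow A 2/10 = 20.0%, the guest checkout 3/11 = 27.3% → the guest checkout
Overall: Flow A 442/716 = 61.7%, the guest checkout 634/893 = 71.0% → the guest checkout
The guest checkout wins overall and in every traffic group — no reversal.

Yes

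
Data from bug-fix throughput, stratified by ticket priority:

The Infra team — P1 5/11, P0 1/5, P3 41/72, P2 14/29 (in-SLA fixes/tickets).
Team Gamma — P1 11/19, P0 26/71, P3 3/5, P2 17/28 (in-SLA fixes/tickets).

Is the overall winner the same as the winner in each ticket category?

No

P1: the Infra team 5/11 = 45.5%, Team Gamma 11/19 = 57.9% → Team Gamma
P0: the Infra team 1/5 = 20.0%, Team Gamma 26/71 = 36.6% → Team Gamma
P3: the Infra team 41/72 = 56.9%, Team Gamma 3/5 = 60.0% → Team Gamma
P2: the Infra team 14/29 = 48.3%, Team Gamma 17/28 = 60.7% → Team Gamma
Overall: the Infra team 61/117 = 52.1%, Team Gamma 57/123 = 46.3% → the Infra team
Team Gamma wins each ticket group but the Infra team wins overall — the comparison reverses. Team Gamma's tickets skew toward P0, which has a lower base rate.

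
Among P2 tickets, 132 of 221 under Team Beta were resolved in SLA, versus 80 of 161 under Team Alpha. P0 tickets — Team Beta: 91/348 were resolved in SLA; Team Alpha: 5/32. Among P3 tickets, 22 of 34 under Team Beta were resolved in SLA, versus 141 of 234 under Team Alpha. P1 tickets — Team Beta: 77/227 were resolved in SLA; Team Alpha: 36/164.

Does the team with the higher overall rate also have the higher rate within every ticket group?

No

P2: Team Beta 132/221 = 59.7%, Team Alpha 80/161 = 49.7% → Team Beta
P0: Team Beta 91/348 = 26.1%, Team Alpha 5/32 = 15.6% → Team Beta
P3: Team Beta 22/34 = 64.7%, Team Alpha 141/234 = 60.3% → Team Beta
P1: Team Beta 77/227 = 33.9%, Team Alpha 36/164 = 22.0% → Team Beta
Overall: Team Beta 322/830 = 38.8%, Team Alpha 262/591 = 44.3% → Team Alpha
Team Beta wins each ticket group but Team Alpha wins overall — the comparison reverses. Team Beta's tickets skew toward P0, which has a lower base rate.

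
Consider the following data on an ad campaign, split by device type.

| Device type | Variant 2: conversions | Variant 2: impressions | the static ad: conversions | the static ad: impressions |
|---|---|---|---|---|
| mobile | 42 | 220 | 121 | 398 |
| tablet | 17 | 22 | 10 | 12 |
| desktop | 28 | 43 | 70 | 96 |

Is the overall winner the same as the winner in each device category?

Mobile: Variant 2 42/220 = 19.1%, the static ad 121/398 = 30.4% → the static ad
Tablet: Variant 2 17/22 = 77.3%, the static ad 10/12 = 83.3% → the static ad
Desktop: Variant 2 28/43 = 65.1%, the static ad 70/96 = 72.9% → the static ad
Overall: Variant 2 87/285 = 30.5%, the static ad 201/506 = 39.7% → the static ad
The static ad wins overall and in every device group — no reversal.

Yes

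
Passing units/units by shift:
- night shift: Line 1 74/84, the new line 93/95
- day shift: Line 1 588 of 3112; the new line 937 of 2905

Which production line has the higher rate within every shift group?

Night shift: Line 1 74/84 = 88.1%, the new line 93/95 = 97.9% → the new line
Day shift: Line 1 588/3112 = 18.9%, the new line 937/2905 = 32.3% → the new line
The new line has the higher rate in both groups.

the new line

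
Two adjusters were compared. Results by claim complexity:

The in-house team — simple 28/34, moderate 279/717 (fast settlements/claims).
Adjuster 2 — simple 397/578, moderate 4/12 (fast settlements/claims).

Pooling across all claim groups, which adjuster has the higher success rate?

Simple: the in-house team 28/34 = 82.4%, Adjuster 2 397/578 = 68.7% → the in-house team
Moderate: the in-house team 279/717 = 38.9%, Adjuster 2 4/12 = 33.3% → the in-house team
Overall: the in-house team 307/751 = 40.9%, Adjuster 2 401/590 = 68.0% → Adjuster 2
(The in-house team wins every claim group but Adjuster 2 wins overall — the in-house team's claims skew toward the low-rate moderate group.)

Adjuster 2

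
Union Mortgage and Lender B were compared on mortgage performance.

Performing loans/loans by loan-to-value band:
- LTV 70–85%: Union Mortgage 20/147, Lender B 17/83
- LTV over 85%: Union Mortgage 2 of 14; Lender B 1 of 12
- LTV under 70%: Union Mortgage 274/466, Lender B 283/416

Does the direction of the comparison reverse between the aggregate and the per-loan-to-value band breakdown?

No

LTV 70–85%: Union Mortgage 20/147 = 13.6%, Lender B 17/83 = 20.5% → Lender B
LTV over 85%: Union Mortgage 2/14 = 14.3%, Lender B 1/12 = 8.3% → Union Mortgage
LTV under 70%: Union Mortgage 274/466 = 58.8%, Lender B 283/416 = 68.0% → Lender B
Overall: Union Mortgage 296/627 = 47.2%, Lender B 301/511 = 58.9% → Lender B
Neither sweeps: Union Mortgage wins 1 of 3 groups, Lender B wins 2. Lender B wins overall but not every group — no Simpson reversal.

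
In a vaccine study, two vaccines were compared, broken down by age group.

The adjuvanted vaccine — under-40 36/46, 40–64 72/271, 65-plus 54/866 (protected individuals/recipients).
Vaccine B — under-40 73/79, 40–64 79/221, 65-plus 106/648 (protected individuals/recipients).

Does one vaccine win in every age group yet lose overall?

No

Under-40: the adjuvanted vaccine 36/46 = 78.3%, Vaccine B 73/79 = 92.4% → Vaccine B
40–64: the adjuvanted vaccine 72/271 = 26.6%, Vaccine B 79/221 = 35.7% → Vaccine B
65-plus: the adjuvanted vaccine 54/866 = 6.2%, Vaccine B 106/648 = 16.4% → Vaccine B
Overall: the adjuvanted vaccine 162/1183 = 13.7%, Vaccine B 258/948 = 27.2% → Vaccine B
Vaccine B wins overall and in every age group — no reversal.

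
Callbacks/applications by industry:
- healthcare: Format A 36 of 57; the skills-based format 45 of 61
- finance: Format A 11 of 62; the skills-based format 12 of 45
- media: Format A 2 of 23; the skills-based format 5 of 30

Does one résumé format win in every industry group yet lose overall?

No

Healthcare: Format A 36/57 = 63.2%, the skills-based format 45/61 = 73.8% → the skills-based format
Finance: Format A 11/62 = 17.7%, the skills-based format 12/45 = 26.7% → the skills-based format
Media: Format A 2/23 = 8.7%, the skills-based format 5/30 = 16.7% → the skills-based format
Overall: Format A 49/142 = 34.5%, the skills-based format 62/136 = 45.6% → the skills-based format
The skills-based format wins overall and in every industry group — no reversal.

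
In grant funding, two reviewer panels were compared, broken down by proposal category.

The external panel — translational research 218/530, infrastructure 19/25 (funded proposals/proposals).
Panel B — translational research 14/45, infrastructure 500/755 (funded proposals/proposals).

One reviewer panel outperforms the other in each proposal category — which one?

Translational research: the external panel 218/530 = 41.1%, Panel B 14/45 = 31.1% → the external panel
Infrastructure: the external panel 19/25 = 76.0%, Panel B 500/755 = 66.2% → the external panel
The external panel has the higher rate in both groups.

the external panel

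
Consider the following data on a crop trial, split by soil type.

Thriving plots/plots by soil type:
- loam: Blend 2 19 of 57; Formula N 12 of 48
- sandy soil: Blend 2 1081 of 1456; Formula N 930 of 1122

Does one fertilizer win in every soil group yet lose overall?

Loam: Blend 2 19/57 = 33.3%, Formula N 12/48 = 25.0% → Blend 2
Sandy soil: Blend 2 1081/1456 = 74.2%, Formula N 930/1122 = 82.9% → Formula N
Overall: Blend 2 1100/1513 = 72.7%, Formula N 942/1170 = 80.5% → Formula N
Neither sweeps: Blend 2 wins 1 of 2 groups, Formula N wins 1. Formula N wins overall but not every group — no Simpson reversal.

No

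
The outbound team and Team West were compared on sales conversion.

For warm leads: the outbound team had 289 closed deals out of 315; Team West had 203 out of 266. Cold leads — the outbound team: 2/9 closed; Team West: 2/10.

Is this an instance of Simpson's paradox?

No

Warm: the outbound team 289/315 = 91.7%, Team West 203/266 = 76.3% → the outbound team
Cold: the outbound team 2/9 = 22.2%, Team West 2/10 = 20.0% → the outbound team
Overall: the outbound team 291/324 = 89.8%, Team West 205/276 = 74.3% → the outbound team
The outbound team wins overall and in every lead group — no reversal.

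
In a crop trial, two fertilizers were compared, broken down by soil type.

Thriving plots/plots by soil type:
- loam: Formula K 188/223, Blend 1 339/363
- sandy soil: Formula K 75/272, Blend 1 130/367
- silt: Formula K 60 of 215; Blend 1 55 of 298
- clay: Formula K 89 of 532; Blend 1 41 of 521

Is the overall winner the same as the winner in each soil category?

No

Loam: Formula K 188/223 = 84.3%, Blend 1 339/363 = 93.4% → Blend 1
Sandy soil: Formula K 75/272 = 27.6%, Blend 1 130/367 = 35.4% → Blend 1
Silt: Formula K 60/215 = 27.9%, Blend 1 55/298 = 18.5% → Formula K
Clay: Formula K 89/532 = 16.7%, Blend 1 41/521 = 7.9% → Formula K
Overall: Formula K 412/1242 = 33.2%, Blend 1 565/1549 = 36.5% → Blend 1
Neither sweeps: Formula K wins 2 of 4 groups, Blend 1 wins 2. Blend 1 wins overall but not every group — no Simpson reversal.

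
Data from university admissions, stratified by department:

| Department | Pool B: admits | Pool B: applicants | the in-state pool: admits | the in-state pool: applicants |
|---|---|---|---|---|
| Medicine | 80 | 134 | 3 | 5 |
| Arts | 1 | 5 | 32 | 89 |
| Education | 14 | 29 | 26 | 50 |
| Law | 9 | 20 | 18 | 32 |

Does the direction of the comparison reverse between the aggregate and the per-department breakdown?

Yes

Medicine: Pool B 80/134 = 59.7%, the in-state pool 3/5 = 60.0% → the in-state pool
Arts: Pool B 1/5 = 20.0%, the in-state pool 32/89 = 36.0% → the in-state pool
Education: Pool B 14/29 = 48.3%, the in-state pool 26/50 = 52.0% → the in-state pool
Law: Pool B 9/20 = 45.0%, the in-state pool 18/32 = 56.2% → the in-state pool
Overall: Pool B 104/188 = 55.3%, the in-state pool 79/176 = 44.9% → Pool B
The in-state pool wins each department group but Pool B wins overall — the comparison reverses. The in-state pool's applicants skew toward Arts, which has a lower base rate.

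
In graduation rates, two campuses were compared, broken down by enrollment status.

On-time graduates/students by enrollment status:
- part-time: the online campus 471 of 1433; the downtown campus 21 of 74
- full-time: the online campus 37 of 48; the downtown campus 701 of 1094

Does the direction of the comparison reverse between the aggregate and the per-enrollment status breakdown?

Yes

Part-time: the online campus 471/1433 = 32.9%, the downtown campus 21/74 = 28.4% → the online campus
Full-time: the online campus 37/48 = 77.1%, the downtown campus 701/1094 = 64.1% → the online campus
Overall: the online campus 508/1481 = 34.3%, the downtown campus 722/1168 = 61.8% → the downtown campus
The online campus wins each enrollment group but the downtown campus wins overall — the comparison reverses. The online campus's students skew toward part-time, which has a lower base rate.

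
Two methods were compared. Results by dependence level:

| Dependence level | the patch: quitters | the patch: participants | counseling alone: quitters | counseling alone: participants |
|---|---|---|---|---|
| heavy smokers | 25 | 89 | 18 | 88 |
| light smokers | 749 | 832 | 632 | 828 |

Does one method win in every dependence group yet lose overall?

No

Heavy smokers: the patch 25/89 = 28.1%, counseling alone 18/88 = 20.5% → the patch
Light smokers: the patch 749/832 = 90.0%, counseling alone 632/828 = 76.3% → the patch
Overall: the patch 774/921 = 84.0%, counseling alone 650/916 = 71.0% → the patch
The patch wins overall and in every dependence group — no reversal.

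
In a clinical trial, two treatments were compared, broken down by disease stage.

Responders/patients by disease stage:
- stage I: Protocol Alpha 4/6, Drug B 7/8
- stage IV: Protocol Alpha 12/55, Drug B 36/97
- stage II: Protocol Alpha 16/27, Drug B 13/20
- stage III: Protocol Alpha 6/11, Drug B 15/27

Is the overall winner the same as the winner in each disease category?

Yes

Stage I: Protocol Alpha 4/6 = 66.7%, Drug B 7/8 = 87.5% → Drug B
Stage IV: Protocol Alpha 12/55 = 21.8%, Drug B 36/97 = 37.1% → Drug B
Stage II: Protocol Alpha 16/27 = 59.3%, Drug B 13/20 = 65.0% → Drug B
Stage III: Protocol Alpha 6/11 = 54.5%, Drug B 15/27 = 55.6% → Drug B
Overall: Protocol Alpha 38/99 = 38.4%, Drug B 71/152 = 46.7% → Drug B
Drug B wins overall and in every disease group — no reversal.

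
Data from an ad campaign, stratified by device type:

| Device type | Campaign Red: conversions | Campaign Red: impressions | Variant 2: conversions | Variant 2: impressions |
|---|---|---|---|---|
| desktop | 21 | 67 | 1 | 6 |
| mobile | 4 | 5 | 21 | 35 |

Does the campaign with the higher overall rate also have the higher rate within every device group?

No

Desktop: Campaign Red 21/67 = 31.3%, Variant 2 1/6 = 16.7% → Campaign Red
Mobile: Campaign Red 4/5 = 80.0%, Variant 2 21/35 = 60.0% → Campaign Red
Overall: Campaign Red 25/72 = 34.7%, Variant 2 22/41 = 53.7% → Variant 2
Campaign Red wins each device group but Variant 2 wins overall — the comparison reverses. Campaign Red's impressions skew toward desktop, which has a lower base rate.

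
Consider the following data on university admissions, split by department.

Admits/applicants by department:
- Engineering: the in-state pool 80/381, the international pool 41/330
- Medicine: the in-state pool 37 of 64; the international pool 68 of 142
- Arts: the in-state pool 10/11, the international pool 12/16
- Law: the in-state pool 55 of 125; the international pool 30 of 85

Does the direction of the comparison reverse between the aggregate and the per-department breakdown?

Engineering: the in-state pool 80/381 = 21.0%, the international pool 41/330 = 12.4% → the in-state pool
Medicine: the in-state pool 37/64 = 57.8%, the international pool 68/142 = 47.9% → the in-state pool
Arts: the in-state pool 10/11 = 90.9%, the international pool 12/16 = 75.0% → the in-state pool
Law: the in-state pool 55/125 = 44.0%, the international pool 30/85 = 35.3% → the in-state pool
Overall: the in-state pool 182/581 = 31.3%, the international pool 151/573 = 26.4% → the in-state pool
The in-state pool wins overall and in every department group — no reversal.

No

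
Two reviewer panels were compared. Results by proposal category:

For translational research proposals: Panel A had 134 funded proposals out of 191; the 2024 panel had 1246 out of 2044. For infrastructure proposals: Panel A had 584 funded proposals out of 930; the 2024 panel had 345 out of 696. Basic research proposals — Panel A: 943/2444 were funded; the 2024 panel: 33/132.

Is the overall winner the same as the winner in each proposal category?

No

Translational research: Panel A 134/191 = 70.2%, the 2024 panel 1246/2044 = 61.0% → Panel A
Infrastructure: Panel A 584/930 = 62.8%, the 2024 panel 345/696 = 49.6% → Panel A
Basic research: Panel A 943/2444 = 38.6%, the 2024 panel 33/132 = 25.0% → Panel A
Overall: Panel A 1661/3565 = 46.6%, the 2024 panel 1624/2872 = 56.5% → the 2024 panel
Panel A wins each proposal group but the 2024 panel wins overall — the comparison reverses. Panel A's proposals skew toward basic research, which has a lower base rate.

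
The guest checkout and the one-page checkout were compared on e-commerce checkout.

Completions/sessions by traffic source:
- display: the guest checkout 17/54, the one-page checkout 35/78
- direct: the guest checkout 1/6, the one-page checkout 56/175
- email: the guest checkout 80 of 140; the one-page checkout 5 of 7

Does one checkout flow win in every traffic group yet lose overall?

Yes

Display: the guest checkout 17/54 = 31.5%, the one-page checkout 35/78 = 44.9% → the one-page checkout
Direct: the guest checkout 1/6 = 16.7%, the one-page checkout 56/175 = 32.0% → the one-page checkout
Email: the guest checkout 80/140 = 57.1%, the one-page checkout 5/7 = 71.4% → the one-page checkout
Overall: the guest checkout 98/200 = 49.0%, the one-page checkout 96/260 = 36.9% → the guest checkout
The one-page checkout wins each traffic group but the guest checkout wins overall — the comparison reverses. The one-page checkout's sessions skew toward direct, which has a lower base rate.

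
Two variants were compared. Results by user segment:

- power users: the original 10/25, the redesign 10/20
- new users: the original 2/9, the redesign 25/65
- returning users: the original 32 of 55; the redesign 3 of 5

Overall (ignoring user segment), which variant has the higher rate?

the original

Power users: the original 10/25 = 40.0%, the redesign 10/20 = 50.0% → the redesign
New users: the original 2/9 = 22.2%, the redesign 25/65 = 38.5% → the redesign
Returning users: the original 32/55 = 58.2%, the redesign 3/5 = 60.0% → the redesign
Overall: the original 44/89 = 49.4%, the redesign 38/90 = 42.2% → the original
(The redesign wins every user group but the original wins overall — the redesign's views skew toward the low-rate new users group.)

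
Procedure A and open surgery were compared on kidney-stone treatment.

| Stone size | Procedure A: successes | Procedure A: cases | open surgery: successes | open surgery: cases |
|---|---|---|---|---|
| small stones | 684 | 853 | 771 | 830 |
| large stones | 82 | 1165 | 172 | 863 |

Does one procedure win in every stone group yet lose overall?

Small stones: Procedure A 684/853 = 80.2%, open surgery 771/830 = 92.9% → open surgery
Large stones: Procedure A 82/1165 = 7.0%, open surgery 172/863 = 19.9% → open surgery
Overall: Procedure A 766/2018 = 38.0%, open surgery 943/1693 = 55.7% → open surgery
Open surgery wins overall and in every stone group — no reversal.

No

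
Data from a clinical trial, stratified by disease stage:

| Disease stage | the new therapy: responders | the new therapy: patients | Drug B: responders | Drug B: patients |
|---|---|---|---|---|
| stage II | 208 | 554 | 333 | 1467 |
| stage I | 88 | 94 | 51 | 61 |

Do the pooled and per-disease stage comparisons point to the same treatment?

Yes

Stage II: the new therapy 208/554 = 37.5%, Drug B 333/1467 = 22.7% → the new therapy
Stage I: the new therapy 88/94 = 93.6%, Drug B 51/61 = 83.6% → the new therapy
Overall: the new therapy 296/648 = 45.7%, Drug B 384/1528 = 25.1% → the new therapy
The new therapy wins overall and in every disease group — no reversal.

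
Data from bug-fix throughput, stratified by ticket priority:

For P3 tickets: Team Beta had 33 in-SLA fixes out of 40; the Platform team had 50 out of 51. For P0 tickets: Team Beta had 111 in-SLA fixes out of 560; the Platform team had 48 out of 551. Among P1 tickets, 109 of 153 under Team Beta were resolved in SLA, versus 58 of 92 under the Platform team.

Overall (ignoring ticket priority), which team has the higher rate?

Team Beta

P3: Team Beta 33/40 = 82.5%, the Platform team 50/51 = 98.0% → the Platform team
P0: Team Beta 111/560 = 19.8%, the Platform team 48/551 = 8.7% → Team Beta
P1: Team Beta 109/153 = 71.2%, the Platform team 58/92 = 63.0% → Team Beta
Overall: Team Beta 253/753 = 33.6%, the Platform team 156/694 = 22.5% → Team Beta
(Neither sweeps every ticket group, but Team Beta has the higher pooled rate.)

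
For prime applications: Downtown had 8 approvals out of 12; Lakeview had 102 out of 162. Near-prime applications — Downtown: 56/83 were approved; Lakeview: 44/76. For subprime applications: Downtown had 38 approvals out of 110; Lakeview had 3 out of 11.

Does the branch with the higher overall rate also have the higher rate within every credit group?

No

Prime: Downtown 8/12 = 66.7%, Lakeview 102/162 = 63.0% → Downtown
Near-prime: Downtown 56/83 = 67.5%, Lakeview 44/76 = 57.9% → Downtown
Subprime: Downtown 38/110 = 34.5%, Lakeview 3/11 = 27.3% → Downtown
Overall: Downtown 102/205 = 49.8%, Lakeview 149/249 = 59.8% → Lakeview
Downtown wins each credit group but Lakeview wins overall — the comparison reverses. Downtown's applications skew toward subprime, which has a lower base rate.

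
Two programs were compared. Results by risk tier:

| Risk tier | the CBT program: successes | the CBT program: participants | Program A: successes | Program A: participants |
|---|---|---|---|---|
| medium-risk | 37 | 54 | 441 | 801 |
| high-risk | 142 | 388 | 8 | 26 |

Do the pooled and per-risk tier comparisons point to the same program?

Medium-risk: the CBT program 37/54 = 68.5%, Program A 441/801 = 55.1% → the CBT program
High-risk: the CBT program 142/388 = 36.6%, Program A 8/26 = 30.8% → the CBT program
Overall: the CBT program 179/442 = 40.5%, Program A 449/827 = 54.3% → Program A
The CBT program wins each risk group but Program A wins overall — the comparison reverses. The CBT program's participants skew toward high-risk, which has a lower base rate.

No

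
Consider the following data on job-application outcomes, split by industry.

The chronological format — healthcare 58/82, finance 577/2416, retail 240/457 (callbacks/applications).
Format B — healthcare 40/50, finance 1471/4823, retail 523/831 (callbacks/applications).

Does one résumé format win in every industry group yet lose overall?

No

Healthcare: the chronological format 58/82 = 70.7%, Format B 40/50 = 80.0% → Format B
Finance: the chronological format 577/2416 = 23.9%, Format B 1471/4823 = 30.5% → Format B
Retail: the chronological format 240/457 = 52.5%, Format B 523/831 = 62.9% → Format B
Overall: the chronological format 875/2955 = 29.6%, Format B 2034/5704 = 35.7% → Format B
Format B wins overall and in every industry group — no reversal.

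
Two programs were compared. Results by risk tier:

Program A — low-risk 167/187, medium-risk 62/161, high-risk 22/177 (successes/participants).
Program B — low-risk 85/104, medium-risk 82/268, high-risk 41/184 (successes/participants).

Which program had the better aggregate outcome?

Low-risk: Program A 167/187 = 89.3%, Program B 85/104 = 81.7% → Program A
Medium-risk: Program A 62/161 = 38.5%, Program B 82/268 = 30.6% → Program A
High-risk: Program A 22/177 = 12.4%, Program B 41/184 = 22.3% → Program B
Overall: Program A 251/525 = 47.8%, Program B 208/556 = 37.4% → Program A
(Neither sweeps every risk group, but Program A has the higher pooled rate.)

Program A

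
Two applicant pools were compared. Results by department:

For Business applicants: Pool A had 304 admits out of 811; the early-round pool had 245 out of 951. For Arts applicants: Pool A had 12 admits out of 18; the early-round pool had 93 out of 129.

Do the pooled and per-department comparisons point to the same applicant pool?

Business: Pool A 304/811 = 37.5%, the early-round pool 245/951 = 25.8% → Pool A
Arts: Pool A 12/18 = 66.7%, the early-round pool 93/129 = 72.1% → the early-round pool
Overall: Pool A 316/829 = 38.1%, the early-round pool 338/1080 = 31.3% → Pool A
Neither sweeps: Pool A wins 1 of 2 groups, the early-round pool wins 1. Pool A wins overall but not every group — no Simpson reversal.

No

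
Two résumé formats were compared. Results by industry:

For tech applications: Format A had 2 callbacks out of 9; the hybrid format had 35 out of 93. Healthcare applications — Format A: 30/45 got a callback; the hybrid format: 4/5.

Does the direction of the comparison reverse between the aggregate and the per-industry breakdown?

Tech: Format A 2/9 = 22.2%, the hybrid format 35/93 = 37.6% → the hybrid format
Healthcare: Format A 30/45 = 66.7%, the hybrid format 4/5 = 80.0% → the hybrid format
Overall: Format A 32/54 = 59.3%, the hybrid format 39/98 = 39.8% → Format A
The hybrid format wins each industry group but Format A wins overall — the comparison reverses. The hybrid format's applications skew toward tech, which has a lower base rate.

Yes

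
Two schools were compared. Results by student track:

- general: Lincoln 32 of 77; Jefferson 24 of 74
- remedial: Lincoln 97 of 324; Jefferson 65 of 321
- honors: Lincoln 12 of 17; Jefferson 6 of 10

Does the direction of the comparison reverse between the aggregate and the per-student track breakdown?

No

General: Lincoln 32/77 = 41.6%, Jefferson 24/74 = 32.4% → Lincoln
Remedial: Lincoln 97/324 = 29.9%, Jefferson 65/321 = 20.2% → Lincoln
Honors: Lincoln 12/17 = 70.6%, Jefferson 6/10 = 60.0% → Lincoln
Overall: Lincoln 141/418 = 33.7%, Jefferson 95/405 = 23.5% → Lincoln
Lincoln wins overall and in every student group — no reversal.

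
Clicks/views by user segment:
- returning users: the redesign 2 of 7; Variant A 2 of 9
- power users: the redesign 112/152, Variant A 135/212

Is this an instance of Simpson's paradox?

No

Returning users: the redesign 2/7 = 28.6%, Variant A 2/9 = 22.2% → the redesign
Power users: the redesign 112/152 = 73.7%, Variant A 135/212 = 63.7% → the redesign
Overall: the redesign 114/159 = 71.7%, Variant A 137/221 = 62.0% → the redesign
The redesign wins overall and in every user group — no reversal.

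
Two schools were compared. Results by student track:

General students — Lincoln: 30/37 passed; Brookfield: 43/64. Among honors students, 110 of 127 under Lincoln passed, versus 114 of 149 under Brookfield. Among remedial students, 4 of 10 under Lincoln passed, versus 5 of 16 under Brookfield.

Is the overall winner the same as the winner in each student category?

Yes

General: Lincoln 30/37 = 81.1%, Brookfield 43/64 = 67.2% → Lincoln
Honors: Lincoln 110/127 = 86.6%, Brookfield 114/149 = 76.5% → Lincoln
Remedial: Lincoln 4/10 = 40.0%, Brookfield 5/16 = 31.2% → Lincoln
Overall: Lincoln 144/174 = 82.8%, Brookfield 162/229 = 70.7% → Lincoln
Lincoln wins overall and in every student group — no reversal.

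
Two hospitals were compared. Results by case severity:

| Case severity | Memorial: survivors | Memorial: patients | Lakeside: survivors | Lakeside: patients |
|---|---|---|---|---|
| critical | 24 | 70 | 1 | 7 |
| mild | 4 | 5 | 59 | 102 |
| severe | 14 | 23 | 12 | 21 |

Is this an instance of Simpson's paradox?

Yes

Critical: Memorial 24/70 = 34.3%, Lakeside 1/7 = 14.3% → Memorial
Mild: Memorial 4/5 = 80.0%, Lakeside 59/102 = 57.8% → Memorial
Severe: Memorial 14/23 = 60.9%, Lakeside 12/21 = 57.1% → Memorial
Overall: Memorial 42/98 = 42.9%, Lakeside 72/130 = 55.4% → Lakeside
Memorial wins each case group but Lakeside wins overall — the comparison reverses. Memorial's patients skew toward critical, which has a lower base rate.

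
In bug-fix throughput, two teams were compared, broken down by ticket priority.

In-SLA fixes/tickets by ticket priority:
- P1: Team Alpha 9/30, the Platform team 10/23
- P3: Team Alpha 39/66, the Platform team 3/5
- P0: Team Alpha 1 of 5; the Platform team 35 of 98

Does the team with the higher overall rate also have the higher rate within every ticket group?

P1: Team Alpha 9/30 = 30.0%, the Platform team 10/23 = 43.5% → the Platform team
P3: Team Alpha 39/66 = 59.1%, the Platform team 3/5 = 60.0% → the Platform team
P0: Team Alpha 1/5 = 20.0%, the Platform team 35/98 = 35.7% → the Platform team
Overall: Team Alpha 49/101 = 48.5%, the Platform team 48/126 = 38.1% → Team Alpha
The Platform team wins each ticket group but Team Alpha wins overall — the comparison reverses. The Platform team's tickets skew toward P0, which has a lower base rate.

No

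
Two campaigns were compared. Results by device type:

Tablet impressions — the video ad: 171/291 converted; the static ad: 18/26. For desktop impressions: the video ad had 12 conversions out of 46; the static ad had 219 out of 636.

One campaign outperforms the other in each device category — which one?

the static ad

Tablet: the video ad 171/291 = 58.8%, the static ad 18/26 = 69.2% → the static ad
Desktop: the video ad 12/46 = 26.1%, the static ad 219/636 = 34.4% → the static ad
The static ad has the higher rate in both groups.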